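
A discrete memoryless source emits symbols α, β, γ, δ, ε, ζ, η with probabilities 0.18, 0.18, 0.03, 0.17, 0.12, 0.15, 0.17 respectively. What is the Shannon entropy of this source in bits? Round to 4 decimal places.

2.6892 bits

H = −Σ pᵢ log₂ pᵢ.
−0.18·log₂(0.18) = 0.4453
−0.18·log₂(0.18) = 0.4453
−0.03·log₂(0.03) = 0.1518
−0.17·log₂(0.17) = 0.4346
−0.12·log₂(0.12) = 0.3671
−0.15·log₂(0.15) = 0.4105
−0.17·log₂(0.17) = 0.4346
Sum ≈ 2.6892 → 2.6892 bits.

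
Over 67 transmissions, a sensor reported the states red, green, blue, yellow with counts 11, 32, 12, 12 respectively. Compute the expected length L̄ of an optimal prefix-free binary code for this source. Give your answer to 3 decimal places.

Probabilities are the counts divided by 67.
Repeatedly combine the two least-probable nodes; the expected code length is the sum of the merged weights.
merge 11/67 + 12/67 → 23/67
merge 12/67 + 23/67 → 35/67
merge 32/67 + 35/67 → 1
L = 23/67 + 35/67 + 1 = 125/67 ≈ 1.866 bits/symbol.

1.866 bits/symbol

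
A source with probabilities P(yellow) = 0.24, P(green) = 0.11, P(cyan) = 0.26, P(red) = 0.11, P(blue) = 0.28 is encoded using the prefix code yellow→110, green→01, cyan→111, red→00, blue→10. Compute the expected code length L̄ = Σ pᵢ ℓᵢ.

L̄ = Σ pᵢ·ℓᵢ = 0.24·3 + 0.11·2 + 0.26·3 + 0.11·2 + 0.28·2 = 2.5 bits/symbol.

2.5 bits/symbol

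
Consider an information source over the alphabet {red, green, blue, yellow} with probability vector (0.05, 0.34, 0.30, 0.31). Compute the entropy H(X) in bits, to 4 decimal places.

1.7902 bits

H = −Σ pᵢ log₂ pᵢ.
−0.05·log₂(0.05) = 0.2161
−0.34·log₂(0.34) = 0.5292
−0.30·log₂(0.30) = 0.5211
−0.31·log₂(0.31) = 0.5238
Sum ≈ 1.7902 → 1.7902 bits.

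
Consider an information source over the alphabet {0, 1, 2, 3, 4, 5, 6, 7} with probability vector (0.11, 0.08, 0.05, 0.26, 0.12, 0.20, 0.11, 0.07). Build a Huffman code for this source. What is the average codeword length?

2.85 bits/symbol

Repeatedly combine the two least-probable nodes; the expected code length is the sum of the merged weights.
merge 1/20 + 7/100 → 3/25
merge 2/25 + 11/100 → 19/100
merge 11/100 + 3/25 → 23/100
merge 3/25 + 19/100 → 31/100
merge 1/5 + 23/100 → 43/100
merge 13/50 + 31/100 → 57/100
merge 43/100 + 57/100 → 1
L = 3/25 + 19/100 + 23/100 + 31/100 + 43/100 + 57/100 + 1 = 57/20 = 2.85 bits/symbol.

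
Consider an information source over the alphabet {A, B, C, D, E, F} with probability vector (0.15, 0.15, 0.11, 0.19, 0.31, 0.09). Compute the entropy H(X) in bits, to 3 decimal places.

2.463 bits

H = −Σ pᵢ log₂ pᵢ.
−0.15·log₂(0.15) = 0.4105
−0.15·log₂(0.15) = 0.4105
−0.11·log₂(0.11) = 0.3503
−0.19·log₂(0.19) = 0.4552
−0.31·log₂(0.31) = 0.5238
−0.09·log₂(0.09) = 0.3127
Sum ≈ 2.4631 → 2.463 bits.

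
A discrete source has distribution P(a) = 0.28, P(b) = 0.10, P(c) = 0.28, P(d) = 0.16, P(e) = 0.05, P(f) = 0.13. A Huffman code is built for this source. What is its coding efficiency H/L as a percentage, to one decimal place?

Entropy H = −Σ p log₂ p ≈ 2.3824 bits.
Huffman merges: 1/20+1/10→3/20; 13/100+3/20→7/25; 4/25+7/25→11/25; 7/25+7/25→14/25; 11/25+14/25→1. L = 243/100 ≈ 2.4300.
Efficiency = H/L = 2.3824/2.4300 = 98.0%.

98.0%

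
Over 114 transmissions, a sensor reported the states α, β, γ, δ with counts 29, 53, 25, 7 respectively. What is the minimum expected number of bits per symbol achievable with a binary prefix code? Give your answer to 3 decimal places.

1.816 bits/symbol

Probabilities are the counts divided by 114.
Repeatedly combine the two least-probable nodes; the expected code length is the sum of the merged weights.
merge 7/114 + 25/114 → 16/57
merge 29/114 + 16/57 → 61/114
merge 53/114 + 61/114 → 1
L = 16/57 + 61/114 + 1 = 69/38 ≈ 1.816 bits/symbol.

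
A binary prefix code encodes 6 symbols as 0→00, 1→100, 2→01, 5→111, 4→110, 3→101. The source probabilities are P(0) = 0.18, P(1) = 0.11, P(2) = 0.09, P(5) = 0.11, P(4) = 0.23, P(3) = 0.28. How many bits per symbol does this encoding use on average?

2.73 bits/symbol

L̄ = Σ pᵢ·ℓᵢ = 0.18·2 + 0.11·3 + 0.09·2 + 0.11·3 + 0.23·3 + 0.28·3 = 2.73 bits/symbol.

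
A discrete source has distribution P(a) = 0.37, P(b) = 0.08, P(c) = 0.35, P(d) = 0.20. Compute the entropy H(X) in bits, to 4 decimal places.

1.8167 bits

H = −Σ pᵢ log₂ pᵢ.
−0.37·log₂(0.37) = 0.5307
−0.08·log₂(0.08) = 0.2915
−0.35·log₂(0.35) = 0.5301
−0.20·log₂(0.20) = 0.4644
Sum ≈ 1.8167 → 1.8167 bits.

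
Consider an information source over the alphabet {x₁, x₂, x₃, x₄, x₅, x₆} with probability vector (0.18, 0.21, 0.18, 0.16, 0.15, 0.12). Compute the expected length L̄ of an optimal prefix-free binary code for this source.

2.61 bits/symbol

Repeatedly combine the two least-probable nodes; the expected code length is the sum of the merged weights.
merge 3/25 + 3/20 → 27/100
merge 4/25 + 9/50 → 17/50
merge 9/50 + 21/100 → 39/100
merge 27/100 + 17/50 → 61/100
merge 39/100 + 61/100 → 1
L = 27/100 + 17/50 + 39/100 + 61/100 + 1 = 261/100 = 2.61 bits/symbol.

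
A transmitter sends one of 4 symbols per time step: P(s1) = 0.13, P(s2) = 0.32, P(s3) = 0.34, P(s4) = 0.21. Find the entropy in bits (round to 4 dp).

1.9107 bits

H = −Σ pᵢ log₂ pᵢ.
−0.13·log₂(0.13) = 0.3826
−0.32·log₂(0.32) = 0.5260
−0.34·log₂(0.34) = 0.5292
−0.21·log₂(0.21) = 0.4728
Sum ≈ 1.9107 → 1.9107 bits.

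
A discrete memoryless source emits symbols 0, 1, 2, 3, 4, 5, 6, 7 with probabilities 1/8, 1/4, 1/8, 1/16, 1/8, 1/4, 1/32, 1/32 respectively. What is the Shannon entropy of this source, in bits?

Each probability is a power of 1/2, so log₂(1/p) is an integer.
H = Σ p·log₂(1/p) = 1/8·3 + 1/4·2 + 1/8·3 + 1/16·4 + 1/8·3 + 1/4·2 + 1/32·5 + 1/32·5 = 2.6875 bits.

2.6875 bits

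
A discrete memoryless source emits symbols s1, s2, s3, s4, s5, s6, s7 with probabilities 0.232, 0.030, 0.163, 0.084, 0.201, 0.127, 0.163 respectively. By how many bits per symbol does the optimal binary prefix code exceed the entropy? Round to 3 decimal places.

Entropy H = −Σ p log₂ p ≈ 2.6375 bits.
Huffman merges: 3/100+21/250→57/500; 57/500+127/1000→241/1000; 163/1000+163/1000→163/500; 201/1000+29/125→433/1000; 241/1000+163/500→567/1000; 433/1000+567/1000→1. L = 2681/1000 ≈ 2.6810.
L − H = 2.6810 − 2.6375 = 0.044 bits.

0.044 bits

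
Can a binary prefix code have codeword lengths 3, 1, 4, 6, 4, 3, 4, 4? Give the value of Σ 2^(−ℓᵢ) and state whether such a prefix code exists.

With common denominator 2^6 = 64: Σ 2^(−ℓᵢ) = 8/64 + 32/64 + 4/64 + 1/64 + 4/64 + 8/64 + 4/64 + 4/64 = 65/64 = 1.015625.
Kraft's inequality requires Σ ≤ 1; here Σ = 1.015625 > 1, so no such prefix code exists.

1.015625; no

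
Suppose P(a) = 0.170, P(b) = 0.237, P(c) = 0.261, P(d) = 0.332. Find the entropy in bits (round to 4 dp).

H = −Σ pᵢ log₂ pᵢ.
−0.170·log₂(0.170) = 0.4346
−0.237·log₂(0.237) = 0.4923
−0.261·log₂(0.261) = 0.5058
−0.332·log₂(0.332) = 0.5281
Sum ≈ 1.9608 → 1.9608 bits.

1.9608 bits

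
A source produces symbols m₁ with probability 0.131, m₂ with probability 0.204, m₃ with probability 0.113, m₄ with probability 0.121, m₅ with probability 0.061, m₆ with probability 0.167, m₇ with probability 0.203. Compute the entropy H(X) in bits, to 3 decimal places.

H = −Σ pᵢ log₂ pᵢ.
−0.131·log₂(0.131) = 0.3841
−0.204·log₂(0.204) = 0.4678
−0.113·log₂(0.113) = 0.3555
−0.121·log₂(0.121) = 0.3687
−0.061·log₂(0.061) = 0.2461
−0.167·log₂(0.167) = 0.4312
−0.203·log₂(0.203) = 0.4670
Sum ≈ 2.7205 → 2.720 bits.

2.720 bits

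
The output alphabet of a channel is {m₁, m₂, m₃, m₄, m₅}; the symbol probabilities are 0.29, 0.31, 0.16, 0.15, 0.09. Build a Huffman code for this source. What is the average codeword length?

Repeatedly combine the two least-probable nodes; the expected code length is the sum of the merged weights.
merge 9/100 + 3/20 → 6/25
merge 4/25 + 6/25 → 2/5
merge 29/100 + 31/100 → 3/5
merge 2/5 + 3/5 → 1
L = 6/25 + 2/5 + 3/5 + 1 = 56/25 = 2.24 bits/symbol.

2.24 bits/symbol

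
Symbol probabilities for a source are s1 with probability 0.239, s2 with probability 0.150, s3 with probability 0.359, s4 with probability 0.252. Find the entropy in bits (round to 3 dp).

1.936 bits

H = −Σ pᵢ log₂ pᵢ.
−0.239·log₂(0.239) = 0.4935
−0.150·log₂(0.150) = 0.4105
−0.359·log₂(0.359) = 0.5306
−0.252·log₂(0.252) = 0.5011
Sum ≈ 1.9357 → 1.936 bits.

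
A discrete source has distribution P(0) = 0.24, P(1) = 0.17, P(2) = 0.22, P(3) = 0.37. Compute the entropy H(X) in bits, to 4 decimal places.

1.9400 bits

H = −Σ pᵢ log₂ pᵢ.
−0.24·log₂(0.24) = 0.4941
−0.17·log₂(0.17) = 0.4346
−0.22·log₂(0.22) = 0.4806
−0.37·log₂(0.37) = 0.5307
Sum ≈ 1.9400 → 1.9400 bits.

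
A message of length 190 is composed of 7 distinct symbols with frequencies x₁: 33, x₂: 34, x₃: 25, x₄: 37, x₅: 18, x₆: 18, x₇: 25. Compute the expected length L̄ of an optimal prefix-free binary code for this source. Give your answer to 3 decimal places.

2.805 bits/symbol

Probabilities are the counts divided by 190.
Repeatedly combine the two least-probable nodes; the expected code length is the sum of the merged weights.
merge 9/95 + 9/95 → 18/95
merge 5/38 + 5/38 → 5/19
merge 33/190 + 17/95 → 67/190
merge 18/95 + 37/190 → 73/190
merge 5/19 + 67/190 → 117/190
merge 73/190 + 117/190 → 1
L = 18/95 + 5/19 + 67/190 + 73/190 + 117/190 + 1 = 533/190 ≈ 2.805 bits/symbol.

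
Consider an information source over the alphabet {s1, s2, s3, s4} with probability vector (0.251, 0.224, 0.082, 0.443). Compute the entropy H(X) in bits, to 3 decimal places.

1.800 bits

H = −Σ pᵢ log₂ pᵢ.
−0.251·log₂(0.251) = 0.5006
−0.224·log₂(0.224) = 0.4835
−0.082·log₂(0.082) = 0.2959
−0.443·log₂(0.443) = 0.5204
Sum ≈ 1.8003 → 1.800 bits.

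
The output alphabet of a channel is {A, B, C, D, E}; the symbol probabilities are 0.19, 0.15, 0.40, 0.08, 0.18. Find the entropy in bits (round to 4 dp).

H = −Σ pᵢ log₂ pᵢ.
−0.19·log₂(0.19) = 0.4552
−0.15·log₂(0.15) = 0.4105
−0.40·log₂(0.40) = 0.5288
−0.08·log₂(0.08) = 0.2915
−0.18·log₂(0.18) = 0.4453
Sum ≈ 2.1314 → 2.1314 bits.

2.1314 bits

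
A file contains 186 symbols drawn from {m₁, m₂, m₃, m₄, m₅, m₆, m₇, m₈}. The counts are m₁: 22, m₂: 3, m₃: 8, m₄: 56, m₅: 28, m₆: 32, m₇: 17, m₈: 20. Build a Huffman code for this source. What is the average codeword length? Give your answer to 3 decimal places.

Probabilities are the counts divided by 186.
Repeatedly combine the two least-probable nodes; the expected code length is the sum of the merged weights.
merge 1/62 + 4/93 → 11/186
merge 11/186 + 17/186 → 14/93
merge 10/93 + 11/93 → 7/31
merge 14/93 + 14/93 → 28/93
merge 16/93 + 7/31 → 37/93
merge 28/93 + 28/93 → 56/93
merge 37/93 + 56/93 → 1
L = 11/186 + 14/93 + 7/31 + 28/93 + 37/93 + 56/93 + 1 = 509/186 ≈ 2.737 bits/symbol.

2.737 bits/symbol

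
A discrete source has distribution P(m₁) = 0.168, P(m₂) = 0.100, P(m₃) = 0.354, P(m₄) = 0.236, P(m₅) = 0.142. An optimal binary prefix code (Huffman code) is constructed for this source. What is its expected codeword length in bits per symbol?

2.242 bits/symbol

Repeatedly combine the two least-probable nodes; the expected code length is the sum of the merged weights.
merge 1/10 + 71/500 → 121/500
merge 21/125 + 59/250 → 101/250
merge 121/500 + 177/500 → 149/250
merge 101/250 + 149/250 → 1
L = 121/500 + 101/250 + 149/250 + 1 = 1121/500 = 2.242 bits/symbol.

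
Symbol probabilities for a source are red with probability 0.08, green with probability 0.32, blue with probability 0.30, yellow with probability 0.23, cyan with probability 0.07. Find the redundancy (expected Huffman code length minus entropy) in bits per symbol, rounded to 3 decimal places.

0.055 bits

Entropy H = −Σ p log₂ p ≈ 2.0949 bits.
Huffman merges: 7/100+2/25→3/20; 3/20+23/100→19/50; 3/10+8/25→31/50; 19/50+31/50→1. L = 43/20 ≈ 2.1500.
L − H = 2.1500 − 2.0949 = 0.055 bits.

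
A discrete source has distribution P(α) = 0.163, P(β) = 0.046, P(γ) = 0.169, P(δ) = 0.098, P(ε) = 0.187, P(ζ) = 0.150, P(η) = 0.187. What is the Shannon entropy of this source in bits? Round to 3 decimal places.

2.708 bits

H = −Σ pᵢ log₂ pᵢ.
−0.163·log₂(0.163) = 0.4266
−0.046·log₂(0.046) = 0.2043
−0.169·log₂(0.169) = 0.4335
−0.098·log₂(0.098) = 0.3284
−0.187·log₂(0.187) = 0.4523
−0.150·log₂(0.150) = 0.4105
−0.187·log₂(0.187) = 0.4523
Sum ≈ 2.7080 → 2.708 bits.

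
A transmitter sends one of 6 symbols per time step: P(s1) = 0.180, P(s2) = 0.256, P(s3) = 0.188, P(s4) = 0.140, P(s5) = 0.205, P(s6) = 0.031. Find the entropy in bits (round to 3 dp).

H = −Σ pᵢ log₂ pᵢ.
−0.180·log₂(0.180) = 0.4453
−0.256·log₂(0.256) = 0.5032
−0.188·log₂(0.188) = 0.4533
−0.140·log₂(0.140) = 0.3971
−0.205·log₂(0.205) = 0.4687
−0.031·log₂(0.031) = 0.1554
Sum ≈ 2.4230 → 2.423 bits.

2.423 bits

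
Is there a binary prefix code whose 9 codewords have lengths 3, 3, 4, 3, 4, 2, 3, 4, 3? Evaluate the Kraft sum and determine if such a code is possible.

1.0625; no

With common denominator 2^4 = 16: Σ 2^(−ℓᵢ) = 2/16 + 2/16 + 1/16 + 2/16 + 1/16 + 4/16 + 2/16 + 1/16 + 2/16 = 17/16 = 1.0625.
Kraft's inequality requires Σ ≤ 1; here Σ = 1.0625 > 1, so no such prefix code exists.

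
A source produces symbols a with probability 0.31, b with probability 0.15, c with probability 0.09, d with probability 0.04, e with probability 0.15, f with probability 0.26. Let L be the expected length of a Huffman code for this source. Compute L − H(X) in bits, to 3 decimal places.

0.061 bits

Entropy H = −Σ p log₂ p ≈ 2.3486 bits.
Huffman merges: 1/25+9/100→13/100; 13/100+3/20→7/25; 3/20+13/50→41/100; 7/25+31/100→59/100; 41/100+59/100→1. L = 241/100 ≈ 2.4100.
L − H = 2.4100 − 2.3486 = 0.061 bits.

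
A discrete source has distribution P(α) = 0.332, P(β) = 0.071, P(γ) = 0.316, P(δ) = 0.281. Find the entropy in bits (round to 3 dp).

H = −Σ pᵢ log₂ pᵢ.
−0.332·log₂(0.332) = 0.5281
−0.071·log₂(0.071) = 0.2709
−0.316·log₂(0.316) = 0.5252
−0.281·log₂(0.281) = 0.5146
Sum ≈ 1.8389 → 1.839 bits.

1.839 bits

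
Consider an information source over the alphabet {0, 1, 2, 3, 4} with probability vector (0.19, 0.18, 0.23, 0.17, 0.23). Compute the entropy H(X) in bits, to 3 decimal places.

2.310 bits

H = −Σ pᵢ log₂ pᵢ.
−0.19·log₂(0.19) = 0.4552
−0.18·log₂(0.18) = 0.4453
−0.23·log₂(0.23) = 0.4877
−0.17·log₂(0.17) = 0.4346
−0.23·log₂(0.23) = 0.4877
Sum ≈ 2.3105 → 2.310 bits.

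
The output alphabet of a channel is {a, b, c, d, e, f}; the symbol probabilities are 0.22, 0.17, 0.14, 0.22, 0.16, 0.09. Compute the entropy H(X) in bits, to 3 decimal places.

H = −Σ pᵢ log₂ pᵢ.
−0.22·log₂(0.22) = 0.4806
−0.17·log₂(0.17) = 0.4346
−0.14·log₂(0.14) = 0.3971
−0.22·log₂(0.22) = 0.4806
−0.16·log₂(0.16) = 0.4230
−0.09·log₂(0.09) = 0.3127
Sum ≈ 2.5285 → 2.529 bits.

2.529 bits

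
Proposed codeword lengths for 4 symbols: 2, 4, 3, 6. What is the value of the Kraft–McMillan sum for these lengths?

With common denominator 2^6 = 64: Σ 2^(−ℓᵢ) = 16/64 + 4/64 + 8/64 + 1/64 = 29/64 = 0.453125.

0.453125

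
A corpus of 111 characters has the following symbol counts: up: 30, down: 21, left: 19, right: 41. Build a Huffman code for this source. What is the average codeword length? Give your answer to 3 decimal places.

1.991 bits/symbol

Probabilities are the counts divided by 111.
Repeatedly combine the two least-probable nodes; the expected code length is the sum of the merged weights.
merge 19/111 + 7/37 → 40/111
merge 10/37 + 40/111 → 70/111
merge 41/111 + 70/111 → 1
L = 40/111 + 70/111 + 1 = 221/111 ≈ 1.991 bits/symbol.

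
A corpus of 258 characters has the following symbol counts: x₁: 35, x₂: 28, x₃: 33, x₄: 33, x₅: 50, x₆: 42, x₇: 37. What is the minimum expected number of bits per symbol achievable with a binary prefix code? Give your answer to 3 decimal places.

Probabilities are the counts divided by 258.
Repeatedly combine the two least-probable nodes; the expected code length is the sum of the merged weights.
merge 14/129 + 11/86 → 61/258
merge 11/86 + 35/258 → 34/129
merge 37/258 + 7/43 → 79/258
merge 25/129 + 61/258 → 37/86
merge 34/129 + 79/258 → 49/86
merge 37/86 + 49/86 → 1
L = 61/258 + 34/129 + 79/258 + 37/86 + 49/86 + 1 = 362/129 ≈ 2.806 bits/symbol.

2.806 bits/symbol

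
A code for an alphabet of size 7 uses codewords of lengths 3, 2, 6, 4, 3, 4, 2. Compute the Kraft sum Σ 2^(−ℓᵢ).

0.890625

With common denominator 2^6 = 64: Σ 2^(−ℓᵢ) = 8/64 + 16/64 + 1/64 + 4/64 + 8/64 + 4/64 + 16/64 = 57/64 = 0.890625.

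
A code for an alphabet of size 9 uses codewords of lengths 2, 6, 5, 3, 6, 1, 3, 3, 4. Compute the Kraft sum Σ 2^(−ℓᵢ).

1.25

With common denominator 2^6 = 64: Σ 2^(−ℓᵢ) = 16/64 + 1/64 + 2/64 + 8/64 + 1/64 + 32/64 + 8/64 + 8/64 + 4/64 = 80/64 = 1.25.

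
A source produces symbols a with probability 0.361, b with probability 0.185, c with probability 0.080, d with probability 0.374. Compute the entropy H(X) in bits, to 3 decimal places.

1.803 bits

H = −Σ pᵢ log₂ pᵢ.
−0.361·log₂(0.361) = 0.5306
−0.185·log₂(0.185) = 0.4504
−0.080·log₂(0.080) = 0.2915
−0.374·log₂(0.374) = 0.5307
Sum ≈ 1.8032 → 1.803 bits.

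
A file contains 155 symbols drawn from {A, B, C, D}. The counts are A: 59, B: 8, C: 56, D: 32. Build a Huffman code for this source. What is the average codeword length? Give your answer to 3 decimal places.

Probabilities are the counts divided by 155.
Repeatedly combine the two least-probable nodes; the expected code length is the sum of the merged weights.
merge 8/155 + 32/155 → 8/31
merge 8/31 + 56/155 → 96/155
merge 59/155 + 96/155 → 1
L = 8/31 + 96/155 + 1 = 291/155 ≈ 1.877 bits/symbol.

1.877 bits/symbol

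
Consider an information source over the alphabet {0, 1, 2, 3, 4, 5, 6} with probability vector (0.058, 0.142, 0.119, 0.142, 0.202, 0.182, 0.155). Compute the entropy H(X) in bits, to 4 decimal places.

H = −Σ pᵢ log₂ pᵢ.
−0.058·log₂(0.058) = 0.2383
−0.142·log₂(0.142) = 0.3999
−0.119·log₂(0.119) = 0.3654
−0.142·log₂(0.142) = 0.3999
−0.202·log₂(0.202) = 0.4661
−0.182·log₂(0.182) = 0.4474
−0.155·log₂(0.155) = 0.4169
Sum ≈ 2.7338 → 2.7338 bits.

2.7338 bits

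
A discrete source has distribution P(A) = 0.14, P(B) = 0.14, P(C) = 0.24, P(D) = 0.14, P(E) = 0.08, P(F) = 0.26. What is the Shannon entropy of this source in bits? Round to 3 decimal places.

H = −Σ pᵢ log₂ pᵢ.
−0.14·log₂(0.14) = 0.3971
−0.14·log₂(0.14) = 0.3971
−0.24·log₂(0.24) = 0.4941
−0.14·log₂(0.14) = 0.3971
−0.08·log₂(0.08) = 0.2915
−0.26·log₂(0.26) = 0.5053
Sum ≈ 2.4823 → 2.482 bits.

2.482 bits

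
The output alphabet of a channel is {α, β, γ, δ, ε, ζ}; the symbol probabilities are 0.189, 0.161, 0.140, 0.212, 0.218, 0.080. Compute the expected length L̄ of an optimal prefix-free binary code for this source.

2.57 bits/symbol

Repeatedly combine the two least-probable nodes; the expected code length is the sum of the merged weights.
merge 2/25 + 7/50 → 11/50
merge 161/1000 + 189/1000 → 7/20
merge 53/250 + 109/500 → 43/100
merge 11/50 + 7/20 → 57/100
merge 43/100 + 57/100 → 1
L = 11/50 + 7/20 + 43/100 + 57/100 + 1 = 257/100 = 2.57 bits/symbol.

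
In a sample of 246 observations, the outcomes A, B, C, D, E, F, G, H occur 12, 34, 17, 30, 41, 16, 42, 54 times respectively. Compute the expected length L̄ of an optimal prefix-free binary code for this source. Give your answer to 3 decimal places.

Probabilities are the counts divided by 246.
Repeatedly combine the two least-probable nodes; the expected code length is the sum of the merged weights.
merge 2/41 + 8/123 → 14/123
merge 17/246 + 14/123 → 15/82
merge 5/41 + 17/123 → 32/123
merge 1/6 + 7/41 → 83/246
merge 15/82 + 9/41 → 33/82
merge 32/123 + 83/246 → 49/82
merge 33/82 + 49/82 → 1
L = 14/123 + 15/82 + 32/123 + 83/246 + 33/82 + 49/82 + 1 = 356/123 ≈ 2.894 bits/symbol.

2.894 bits/symbol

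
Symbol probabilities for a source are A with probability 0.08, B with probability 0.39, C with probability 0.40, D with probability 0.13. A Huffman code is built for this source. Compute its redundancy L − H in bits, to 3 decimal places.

0.077 bits

Entropy H = −Σ p log₂ p ≈ 1.7327 bits.
Huffman merges: 2/25+13/100→21/100; 21/100+39/100→3/5; 2/5+3/5→1. L = 181/100 ≈ 1.8100.
L − H = 1.8100 − 1.7327 = 0.077 bits.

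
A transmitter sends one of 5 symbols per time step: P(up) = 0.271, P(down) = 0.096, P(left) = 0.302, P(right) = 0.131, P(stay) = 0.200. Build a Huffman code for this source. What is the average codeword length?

2.227 bits/symbol

Repeatedly combine the two least-probable nodes; the expected code length is the sum of the merged weights.
merge 12/125 + 131/1000 → 227/1000
merge 1/5 + 227/1000 → 427/1000
merge 271/1000 + 151/500 → 573/1000
merge 427/1000 + 573/1000 → 1
L = 227/1000 + 427/1000 + 573/1000 + 1 = 2227/1000 = 2.227 bits/symbol.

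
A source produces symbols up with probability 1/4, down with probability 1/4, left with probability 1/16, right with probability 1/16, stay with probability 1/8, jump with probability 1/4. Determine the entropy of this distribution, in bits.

2.375 bits

Each probability is a power of 1/2, so log₂(1/p) is an integer.
H = Σ p·log₂(1/p) = 1/4·2 + 1/4·2 + 1/16·4 + 1/16·4 + 1/8·3 + 1/4·2 = 2.375 bits.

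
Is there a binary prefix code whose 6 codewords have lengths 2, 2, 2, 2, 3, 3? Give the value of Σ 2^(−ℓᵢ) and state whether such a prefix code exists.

1.25; no

With common denominator 2^3 = 8: Σ 2^(−ℓᵢ) = 2/8 + 2/8 + 2/8 + 2/8 + 1/8 + 1/8 = 10/8 = 1.25.
Kraft's inequality requires Σ ≤ 1; here Σ = 1.25 > 1, so no such prefix code exists.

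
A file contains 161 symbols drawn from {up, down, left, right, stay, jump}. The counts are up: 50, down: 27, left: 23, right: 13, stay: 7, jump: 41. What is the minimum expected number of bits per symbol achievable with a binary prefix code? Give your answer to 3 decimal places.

Probabilities are the counts divided by 161.
Repeatedly combine the two least-probable nodes; the expected code length is the sum of the merged weights.
merge 1/23 + 13/161 → 20/161
merge 20/161 + 1/7 → 43/161
merge 27/161 + 41/161 → 68/161
merge 43/161 + 50/161 → 93/161
merge 68/161 + 93/161 → 1
L = 20/161 + 43/161 + 68/161 + 93/161 + 1 = 55/23 ≈ 2.391 bits/symbol.

2.391 bits/symbol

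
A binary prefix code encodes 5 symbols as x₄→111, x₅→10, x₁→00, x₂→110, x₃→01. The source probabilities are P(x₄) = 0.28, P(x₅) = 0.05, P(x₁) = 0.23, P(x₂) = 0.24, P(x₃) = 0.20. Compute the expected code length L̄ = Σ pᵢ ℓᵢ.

2.52 bits/symbol

L̄ = Σ pᵢ·ℓᵢ = 0.28·3 + 0.05·2 + 0.23·2 + 0.24·3 + 0.20·2 = 2.52 bits/symbol.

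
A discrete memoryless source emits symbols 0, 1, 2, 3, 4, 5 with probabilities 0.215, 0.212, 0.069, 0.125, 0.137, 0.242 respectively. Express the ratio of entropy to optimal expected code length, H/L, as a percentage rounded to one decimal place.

98.2%

Entropy H = −Σ p log₂ p ≈ 2.4806 bits.
Huffman merges: 69/1000+1/8→97/500; 137/1000+97/500→331/1000; 53/250+43/200→427/1000; 121/500+331/1000→573/1000; 427/1000+573/1000→1. L = 101/40 ≈ 2.5250.
Efficiency = H/L = 2.4806/2.5250 = 98.2%.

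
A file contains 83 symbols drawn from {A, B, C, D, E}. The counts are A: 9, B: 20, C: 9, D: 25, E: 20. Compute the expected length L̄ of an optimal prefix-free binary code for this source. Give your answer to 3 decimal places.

2.217 bits/symbol

Probabilities are the counts divided by 83.
Repeatedly combine the two least-probable nodes; the expected code length is the sum of the merged weights.
merge 9/83 + 9/83 → 18/83
merge 18/83 + 20/83 → 38/83
merge 20/83 + 25/83 → 45/83
merge 38/83 + 45/83 → 1
L = 18/83 + 38/83 + 45/83 + 1 = 184/83 ≈ 2.217 bits/symbol.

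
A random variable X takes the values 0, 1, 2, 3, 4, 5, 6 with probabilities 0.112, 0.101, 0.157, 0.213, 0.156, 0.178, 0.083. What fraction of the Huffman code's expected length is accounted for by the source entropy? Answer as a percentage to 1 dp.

98.4%

Entropy H = −Σ p log₂ p ≈ 2.7418 bits.
Huffman merges: 83/1000+101/1000→23/125; 14/125+39/250→67/250; 157/1000+89/500→67/200; 23/125+213/1000→397/1000; 67/250+67/200→603/1000; 397/1000+603/1000→1. L = 2787/1000 ≈ 2.7870.
Efficiency = H/L = 2.7418/2.7870 = 98.4%.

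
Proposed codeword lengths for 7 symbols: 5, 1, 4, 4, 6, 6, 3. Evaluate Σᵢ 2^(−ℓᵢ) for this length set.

0.8125

With common denominator 2^6 = 64: Σ 2^(−ℓᵢ) = 2/64 + 32/64 + 4/64 + 4/64 + 1/64 + 1/64 + 8/64 = 52/64 = 0.8125.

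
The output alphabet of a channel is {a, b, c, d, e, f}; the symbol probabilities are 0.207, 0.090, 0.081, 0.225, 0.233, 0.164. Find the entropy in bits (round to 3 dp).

2.478 bits

H = −Σ pᵢ log₂ pᵢ.
−0.207·log₂(0.207) = 0.4704
−0.090·log₂(0.090) = 0.3127
−0.081·log₂(0.081) = 0.2937
−0.225·log₂(0.225) = 0.4842
−0.233·log₂(0.233) = 0.4897
−0.164·log₂(0.164) = 0.4278
Sum ≈ 2.4783 → 2.478 bits.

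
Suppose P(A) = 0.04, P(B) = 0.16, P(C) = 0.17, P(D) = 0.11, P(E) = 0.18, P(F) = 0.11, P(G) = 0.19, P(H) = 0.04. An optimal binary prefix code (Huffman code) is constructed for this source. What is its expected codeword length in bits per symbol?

2.89 bits/symbol

Repeatedly combine the two least-probable nodes; the expected code length is the sum of the merged weights.
merge 1/25 + 1/25 → 2/25
merge 2/25 + 11/100 → 19/100
merge 11/100 + 4/25 → 27/100
merge 17/100 + 9/50 → 7/20
merge 19/100 + 19/100 → 19/50
merge 27/100 + 7/20 → 31/50
merge 19/50 + 31/50 → 1
L = 2/25 + 19/100 + 27/100 + 7/20 + 19/50 + 31/50 + 1 = 289/100 = 2.89 bits/symbol.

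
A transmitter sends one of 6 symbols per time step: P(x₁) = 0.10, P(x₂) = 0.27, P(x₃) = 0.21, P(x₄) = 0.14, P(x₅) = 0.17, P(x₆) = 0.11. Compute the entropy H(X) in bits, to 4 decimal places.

2.4970 bits

H = −Σ pᵢ log₂ pᵢ.
−0.10·log₂(0.10) = 0.3322
−0.27·log₂(0.27) = 0.5100
−0.21·log₂(0.21) = 0.4728
−0.14·log₂(0.14) = 0.3971
−0.17·log₂(0.17) = 0.4346
−0.11·log₂(0.11) = 0.3503
Sum ≈ 2.4970 → 2.4970 bits.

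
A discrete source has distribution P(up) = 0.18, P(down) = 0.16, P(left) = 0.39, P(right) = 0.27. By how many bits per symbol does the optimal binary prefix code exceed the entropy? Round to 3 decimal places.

Entropy H = −Σ p log₂ p ≈ 1.9081 bits.
Huffman merges: 4/25+9/50→17/50; 27/100+17/50→61/100; 39/100+61/100→1. L = 39/20 ≈ 1.9500.
L − H = 1.9500 − 1.9081 = 0.042 bits.

0.042 bits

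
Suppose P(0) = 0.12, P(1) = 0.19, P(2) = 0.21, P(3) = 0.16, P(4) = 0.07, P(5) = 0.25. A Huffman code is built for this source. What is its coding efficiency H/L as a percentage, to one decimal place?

Entropy H = −Σ p log₂ p ≈ 2.4867 bits.
Huffman merges: 7/100+3/25→19/100; 4/25+19/100→7/20; 19/100+21/100→2/5; 1/4+7/20→3/5; 2/5+3/5→1. L = 127/50 ≈ 2.5400.
Efficiency = H/L = 2.4867/2.5400 = 97.9%.

97.9%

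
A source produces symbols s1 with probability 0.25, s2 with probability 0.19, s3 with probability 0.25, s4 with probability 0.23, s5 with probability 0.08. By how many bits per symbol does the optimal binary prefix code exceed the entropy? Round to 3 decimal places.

0.036 bits

Entropy H = −Σ p log₂ p ≈ 2.2344 bits.
Huffman merges: 2/25+19/100→27/100; 23/100+1/4→12/25; 1/4+27/100→13/25; 12/25+13/25→1. L = 227/100 ≈ 2.2700.
L − H = 2.2700 − 2.2344 = 0.036 bits.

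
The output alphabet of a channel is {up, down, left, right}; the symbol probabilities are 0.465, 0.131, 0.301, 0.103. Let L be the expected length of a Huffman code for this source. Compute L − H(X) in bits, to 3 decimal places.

Entropy H = −Σ p log₂ p ≈ 1.7570 bits.
Huffman merges: 103/1000+131/1000→117/500; 117/500+301/1000→107/200; 93/200+107/200→1. L = 1769/1000 ≈ 1.7690.
L − H = 1.7690 − 1.7570 = 0.012 bits.

0.012 bits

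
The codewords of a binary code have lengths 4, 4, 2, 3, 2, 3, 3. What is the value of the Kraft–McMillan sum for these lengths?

1

With common denominator 2^4 = 16: Σ 2^(−ℓᵢ) = 1/16 + 1/16 + 4/16 + 2/16 + 4/16 + 2/16 + 2/16 = 16/16 = 1.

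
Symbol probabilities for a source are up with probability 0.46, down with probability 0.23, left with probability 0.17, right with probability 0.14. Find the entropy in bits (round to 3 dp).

1.835 bits

H = −Σ pᵢ log₂ pᵢ.
−0.46·log₂(0.46) = 0.5153
−0.23·log₂(0.23) = 0.4877
−0.17·log₂(0.17) = 0.4346
−0.14·log₂(0.14) = 0.3971
Sum ≈ 1.8347 → 1.835 bits.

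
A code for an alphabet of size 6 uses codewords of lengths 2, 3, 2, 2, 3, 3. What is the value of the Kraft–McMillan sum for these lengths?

1.125

With common denominator 2^3 = 8: Σ 2^(−ℓᵢ) = 2/8 + 1/8 + 2/8 + 2/8 + 1/8 + 1/8 = 9/8 = 1.125.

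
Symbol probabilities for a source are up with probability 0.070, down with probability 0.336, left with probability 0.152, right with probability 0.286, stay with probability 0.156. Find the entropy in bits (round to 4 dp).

H = −Σ pᵢ log₂ pᵢ.
−0.070·log₂(0.070) = 0.2686
−0.336·log₂(0.336) = 0.5287
−0.152·log₂(0.152) = 0.4131
−0.286·log₂(0.286) = 0.5165
−0.156·log₂(0.156) = 0.4181
Sum ≈ 2.1450 → 2.1450 bits.

2.1450 bits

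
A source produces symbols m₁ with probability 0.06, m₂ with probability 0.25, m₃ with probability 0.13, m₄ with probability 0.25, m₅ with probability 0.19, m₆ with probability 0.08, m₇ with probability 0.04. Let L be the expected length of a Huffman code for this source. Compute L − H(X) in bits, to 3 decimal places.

0.031 bits

Entropy H = −Σ p log₂ p ≈ 2.5587 bits.
Huffman merges: 1/25+3/50→1/10; 2/25+1/10→9/50; 13/100+9/50→31/100; 19/100+1/4→11/25; 1/4+31/100→14/25; 11/25+14/25→1. L = 259/100 ≈ 2.5900.
L − H = 2.5900 − 2.5587 = 0.031 bits.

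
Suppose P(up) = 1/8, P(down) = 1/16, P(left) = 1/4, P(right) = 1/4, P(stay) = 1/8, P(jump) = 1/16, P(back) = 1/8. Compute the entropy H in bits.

Each probability is a power of 1/2, so log₂(1/p) is an integer.
H = Σ p·log₂(1/p) = 1/8·3 + 1/16·4 + 1/4·2 + 1/4·2 + 1/8·3 + 1/16·4 + 1/8·3 = 2.625 bits.

2.625 bits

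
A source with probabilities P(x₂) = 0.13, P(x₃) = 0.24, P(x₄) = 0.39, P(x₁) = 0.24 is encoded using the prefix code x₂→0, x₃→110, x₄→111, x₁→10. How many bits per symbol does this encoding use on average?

2.5 bits/symbol

L̄ = Σ pᵢ·ℓᵢ = 0.13·1 + 0.24·3 + 0.39·3 + 0.24·2 = 2.5 bits/symbol.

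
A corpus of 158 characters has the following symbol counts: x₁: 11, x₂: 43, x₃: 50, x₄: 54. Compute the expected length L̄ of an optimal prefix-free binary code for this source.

2 bits/symbol

Probabilities are the counts divided by 158.
Repeatedly combine the two least-probable nodes; the expected code length is the sum of the merged weights.
merge 11/158 + 43/158 → 27/79
merge 25/79 + 27/79 → 52/79
merge 27/79 + 52/79 → 1
L = 27/79 + 52/79 + 1 = 2 bits/symbol.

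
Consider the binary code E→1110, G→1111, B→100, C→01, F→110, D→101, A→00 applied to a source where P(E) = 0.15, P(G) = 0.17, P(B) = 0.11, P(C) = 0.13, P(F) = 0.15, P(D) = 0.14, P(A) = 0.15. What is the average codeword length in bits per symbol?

L̄ = Σ pᵢ·ℓᵢ = 0.15·4 + 0.17·4 + 0.11·3 + 0.13·2 + 0.15·3 + 0.14·3 + 0.15·2 = 3.04 bits/symbol.

3.04 bits/symbol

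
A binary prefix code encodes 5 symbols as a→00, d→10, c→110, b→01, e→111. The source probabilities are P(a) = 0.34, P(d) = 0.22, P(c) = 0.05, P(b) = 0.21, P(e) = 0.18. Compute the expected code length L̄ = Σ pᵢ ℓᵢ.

L̄ = Σ pᵢ·ℓᵢ = 0.34·2 + 0.22·2 + 0.05·3 + 0.21·2 + 0.18·3 = 2.23 bits/symbol.

2.23 bits/symbol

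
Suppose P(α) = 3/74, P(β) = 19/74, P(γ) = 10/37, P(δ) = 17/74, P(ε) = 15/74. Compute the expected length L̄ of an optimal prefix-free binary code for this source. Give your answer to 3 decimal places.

2.243 bits/symbol

Repeatedly combine the two least-probable nodes; the expected code length is the sum of the merged weights.
merge 3/74 + 15/74 → 9/37
merge 17/74 + 9/37 → 35/74
merge 19/74 + 10/37 → 39/74
merge 35/74 + 39/74 → 1
L = 9/37 + 35/74 + 39/74 + 1 = 83/37 ≈ 2.243 bits/symbol.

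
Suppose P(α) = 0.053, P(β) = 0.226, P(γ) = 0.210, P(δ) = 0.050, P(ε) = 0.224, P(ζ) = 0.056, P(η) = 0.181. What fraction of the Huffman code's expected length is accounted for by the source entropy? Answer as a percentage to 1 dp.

98.4%

Entropy H = −Σ p log₂ p ≈ 2.5611 bits.
Huffman merges: 1/20+53/1000→103/1000; 7/125+103/1000→159/1000; 159/1000+181/1000→17/50; 21/100+28/125→217/500; 113/500+17/50→283/500; 217/500+283/500→1. L = 1301/500 ≈ 2.6020.
Efficiency = H/L = 2.5611/2.6020 = 98.4%.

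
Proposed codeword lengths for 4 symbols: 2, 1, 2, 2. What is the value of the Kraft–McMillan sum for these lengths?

With common denominator 2^2 = 4: Σ 2^(−ℓᵢ) = 1/4 + 2/4 + 1/4 + 1/4 = 5/4 = 1.25.

1.25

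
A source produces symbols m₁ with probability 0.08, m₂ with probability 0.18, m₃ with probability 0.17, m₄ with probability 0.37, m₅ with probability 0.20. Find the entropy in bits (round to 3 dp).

2.167 bits

H = −Σ pᵢ log₂ pᵢ.
−0.08·log₂(0.08) = 0.2915
−0.18·log₂(0.18) = 0.4453
−0.17·log₂(0.17) = 0.4346
−0.37·log₂(0.37) = 0.5307
−0.20·log₂(0.20) = 0.4644
Sum ≈ 2.1665 → 2.167 bits.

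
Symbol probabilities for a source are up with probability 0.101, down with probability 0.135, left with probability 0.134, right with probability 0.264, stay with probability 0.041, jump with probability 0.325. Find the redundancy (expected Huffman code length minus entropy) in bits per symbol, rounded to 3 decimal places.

Entropy H = −Σ p log₂ p ≈ 2.3358 bits.
Huffman merges: 41/1000+101/1000→71/500; 67/500+27/200→269/1000; 71/500+33/125→203/500; 269/1000+13/40→297/500; 203/500+297/500→1. L = 2411/1000 ≈ 2.4110.
L − H = 2.4110 − 2.3358 = 0.075 bits.

0.075 bits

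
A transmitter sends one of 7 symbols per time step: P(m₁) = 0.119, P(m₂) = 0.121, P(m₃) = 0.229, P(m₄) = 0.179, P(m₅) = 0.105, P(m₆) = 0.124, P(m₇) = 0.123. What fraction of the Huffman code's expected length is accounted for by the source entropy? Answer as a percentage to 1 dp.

99.3%

Entropy H = −Σ p log₂ p ≈ 2.7521 bits.
Huffman merges: 21/200+119/1000→28/125; 121/1000+123/1000→61/250; 31/250+179/1000→303/1000; 28/125+229/1000→453/1000; 61/250+303/1000→547/1000; 453/1000+547/1000→1. L = 2771/1000 ≈ 2.7710.
Efficiency = H/L = 2.7521/2.7710 = 99.3%.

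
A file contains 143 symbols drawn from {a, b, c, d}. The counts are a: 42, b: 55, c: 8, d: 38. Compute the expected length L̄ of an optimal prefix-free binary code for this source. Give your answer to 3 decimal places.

1.937 bits/symbol

Probabilities are the counts divided by 143.
Repeatedly combine the two least-probable nodes; the expected code length is the sum of the merged weights.
merge 8/143 + 38/143 → 46/143
merge 42/143 + 46/143 → 8/13
merge 5/13 + 8/13 → 1
L = 46/143 + 8/13 + 1 = 277/143 ≈ 1.937 bits/symbol.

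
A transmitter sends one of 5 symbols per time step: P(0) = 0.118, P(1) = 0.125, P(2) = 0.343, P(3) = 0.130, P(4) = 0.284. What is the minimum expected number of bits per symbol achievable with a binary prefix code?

Repeatedly combine the two least-probable nodes; the expected code length is the sum of the merged weights.
merge 59/500 + 1/8 → 243/1000
merge 13/100 + 243/1000 → 373/1000
merge 71/250 + 343/1000 → 627/1000
merge 373/1000 + 627/1000 → 1
L = 243/1000 + 373/1000 + 627/1000 + 1 = 2243/1000 = 2.243 bits/symbol.

2.243 bits/symbol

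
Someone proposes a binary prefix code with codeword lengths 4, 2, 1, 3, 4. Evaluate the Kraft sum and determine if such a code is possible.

1; yes

With common denominator 2^4 = 16: Σ 2^(−ℓᵢ) = 1/16 + 4/16 + 8/16 + 2/16 + 1/16 = 16/16 = 1.
Kraft's inequality requires Σ ≤ 1; here Σ = 1 ≤ 1, so such a prefix code exists.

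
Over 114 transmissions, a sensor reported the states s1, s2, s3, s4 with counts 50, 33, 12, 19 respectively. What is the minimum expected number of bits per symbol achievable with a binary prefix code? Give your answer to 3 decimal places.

Probabilities are the counts divided by 114.
Repeatedly combine the two least-probable nodes; the expected code length is the sum of the merged weights.
merge 2/19 + 1/6 → 31/114
merge 31/114 + 11/38 → 32/57
merge 25/57 + 32/57 → 1
L = 31/114 + 32/57 + 1 = 11/6 ≈ 1.833 bits/symbol.

1.833 bits/symbol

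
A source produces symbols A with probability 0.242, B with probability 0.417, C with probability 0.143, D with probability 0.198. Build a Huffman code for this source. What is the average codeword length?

1.924 bits/symbol

Repeatedly combine the two least-probable nodes; the expected code length is the sum of the merged weights.
merge 143/1000 + 99/500 → 341/1000
merge 121/500 + 341/1000 → 583/1000
merge 417/1000 + 583/1000 → 1
L = 341/1000 + 583/1000 + 1 = 481/250 = 1.924 bits/symbol.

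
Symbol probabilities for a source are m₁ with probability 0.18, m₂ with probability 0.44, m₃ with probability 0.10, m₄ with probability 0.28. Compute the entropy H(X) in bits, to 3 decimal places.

H = −Σ pᵢ log₂ pᵢ.
−0.18·log₂(0.18) = 0.4453
−0.44·log₂(0.44) = 0.5211
−0.10·log₂(0.10) = 0.3322
−0.28·log₂(0.28) = 0.5142
Sum ≈ 1.8129 → 1.813 bits.

1.813 bits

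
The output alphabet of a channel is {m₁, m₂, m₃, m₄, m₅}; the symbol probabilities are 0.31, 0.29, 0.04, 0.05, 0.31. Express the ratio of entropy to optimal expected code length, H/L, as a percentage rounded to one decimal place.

Entropy H = −Σ p log₂ p ≈ 1.9673 bits.
Huffman merges: 1/25+1/20→9/100; 9/100+29/100→19/50; 31/100+31/100→31/50; 19/50+31/50→1. L = 209/100 ≈ 2.0900.
Efficiency = H/L = 1.9673/2.0900 = 94.1%.

94.1%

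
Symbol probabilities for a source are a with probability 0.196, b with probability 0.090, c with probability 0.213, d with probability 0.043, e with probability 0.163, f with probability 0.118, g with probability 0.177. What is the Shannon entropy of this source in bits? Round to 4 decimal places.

2.6765 bits

H = −Σ pᵢ log₂ pᵢ.
−0.196·log₂(0.196) = 0.4608
−0.090·log₂(0.090) = 0.3127
−0.213·log₂(0.213) = 0.4752
−0.043·log₂(0.043) = 0.1952
−0.163·log₂(0.163) = 0.4266
−0.118·log₂(0.118) = 0.3638
−0.177·log₂(0.177) = 0.4422
Sum ≈ 2.6765 → 2.6765 bits.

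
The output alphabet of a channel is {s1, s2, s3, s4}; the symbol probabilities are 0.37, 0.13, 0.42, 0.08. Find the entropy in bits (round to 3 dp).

1.731 bits

H = −Σ pᵢ log₂ pᵢ.
−0.37·log₂(0.37) = 0.5307
−0.13·log₂(0.13) = 0.3826
−0.42·log₂(0.42) = 0.5256
−0.08·log₂(0.08) = 0.2915
Sum ≈ 1.7305 → 1.731 bits.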